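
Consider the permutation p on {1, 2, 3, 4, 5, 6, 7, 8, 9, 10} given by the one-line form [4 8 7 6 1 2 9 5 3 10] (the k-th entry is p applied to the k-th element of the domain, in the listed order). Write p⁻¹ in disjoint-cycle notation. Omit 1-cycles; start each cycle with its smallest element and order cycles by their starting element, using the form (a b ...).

(1 5 8 2 6 4)(3 9 7)

First write p in disjoint cycles: (1 4 6 2 8 5)(3 7 9).
The inverse reverses every cycle; in canonical form, p⁻¹ = (1 5 8 2 6 4)(3 9 7).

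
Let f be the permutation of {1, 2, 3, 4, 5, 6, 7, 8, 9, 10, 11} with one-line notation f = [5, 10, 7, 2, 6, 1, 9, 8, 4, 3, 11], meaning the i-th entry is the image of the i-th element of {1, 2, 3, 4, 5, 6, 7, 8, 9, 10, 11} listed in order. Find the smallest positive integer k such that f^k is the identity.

6

Writing f as disjoint cycles, the cycle lengths are 6, 3, 1, 1.
The order is lcm(6, 3) = 6.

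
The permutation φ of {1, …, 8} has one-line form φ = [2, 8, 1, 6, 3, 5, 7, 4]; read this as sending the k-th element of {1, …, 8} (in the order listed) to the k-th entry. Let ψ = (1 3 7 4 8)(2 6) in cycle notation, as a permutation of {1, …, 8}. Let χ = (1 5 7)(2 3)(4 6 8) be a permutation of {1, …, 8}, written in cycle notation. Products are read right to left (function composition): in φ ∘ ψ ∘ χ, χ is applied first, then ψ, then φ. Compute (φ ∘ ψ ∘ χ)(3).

5

Apply the permutations in order: χ(3) = 2, then ψ(2) = 6, then φ(6) = 5. So (φ ∘ ψ ∘ χ)(3) = 5.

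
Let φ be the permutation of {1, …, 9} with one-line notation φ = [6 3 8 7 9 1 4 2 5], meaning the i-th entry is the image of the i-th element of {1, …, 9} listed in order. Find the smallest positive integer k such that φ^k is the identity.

Decomposing into disjoint cycles gives cycle lengths 3, 2, 2, 2.
The order of φ is the least common multiple of its cycle lengths: lcm(3, 2, 2, 2) = 6.

6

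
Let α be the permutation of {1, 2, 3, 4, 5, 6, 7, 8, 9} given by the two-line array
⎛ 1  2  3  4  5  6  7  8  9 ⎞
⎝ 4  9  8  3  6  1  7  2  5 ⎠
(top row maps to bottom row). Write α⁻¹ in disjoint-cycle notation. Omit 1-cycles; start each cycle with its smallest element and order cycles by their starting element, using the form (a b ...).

The cycle decomposition of α is (1 4 3 8 2 9 5 6).
The inverse reverses every cycle; in canonical form, α⁻¹ = (1 6 5 9 2 8 3 4).

(1 6 5 9 2 8 3 4)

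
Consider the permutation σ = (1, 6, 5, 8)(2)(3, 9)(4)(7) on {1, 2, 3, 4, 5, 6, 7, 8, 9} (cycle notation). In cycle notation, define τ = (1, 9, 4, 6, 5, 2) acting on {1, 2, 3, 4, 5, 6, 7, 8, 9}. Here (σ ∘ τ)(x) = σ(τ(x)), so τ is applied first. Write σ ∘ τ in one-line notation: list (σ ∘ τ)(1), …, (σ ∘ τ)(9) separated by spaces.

For each element, apply τ then σ: 1 → 9 → 3; 2 → 1 → 6; 3 → 3 → 9; 4 → 6 → 5; 5 → 2 → 2; 6 → 5 → 8; 7 → 7 → 7; 8 → 8 → 1; 9 → 4 → 4.
So σ ∘ τ in one-line form is 3 6 9 5 2 8 7 1 4.

3 6 9 5 2 8 7 1 4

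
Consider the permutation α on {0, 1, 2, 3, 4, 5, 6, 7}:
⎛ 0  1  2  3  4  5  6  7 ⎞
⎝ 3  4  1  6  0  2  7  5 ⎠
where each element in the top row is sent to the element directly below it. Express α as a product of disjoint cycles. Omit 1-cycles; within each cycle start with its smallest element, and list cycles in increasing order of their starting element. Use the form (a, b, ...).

(0, 3, 6, 7, 5, 2, 1, 4)

Start at 0 and follow images: 0 → 3 → 6 → 7 → 5 → 2 → 1 → 4 → 0, giving the cycle (0, 3, 6, 7, 5, 2, 1, 4).
Repeating from the next unused element and collecting all non-trivial cycles gives (0, 3, 6, 7, 5, 2, 1, 4).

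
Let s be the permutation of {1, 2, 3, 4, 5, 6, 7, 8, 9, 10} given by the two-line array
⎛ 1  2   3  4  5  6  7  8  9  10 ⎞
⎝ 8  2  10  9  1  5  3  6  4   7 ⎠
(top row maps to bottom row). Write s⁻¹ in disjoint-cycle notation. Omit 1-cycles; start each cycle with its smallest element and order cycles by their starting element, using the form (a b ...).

First write s in disjoint cycles: (1 8 6 5)(3 10 7)(4 9).
The inverse reverses every cycle; in canonical form, s⁻¹ = (1 5 6 8)(3 7 10)(4 9).

(1 5 6 8)(3 7 10)(4 9)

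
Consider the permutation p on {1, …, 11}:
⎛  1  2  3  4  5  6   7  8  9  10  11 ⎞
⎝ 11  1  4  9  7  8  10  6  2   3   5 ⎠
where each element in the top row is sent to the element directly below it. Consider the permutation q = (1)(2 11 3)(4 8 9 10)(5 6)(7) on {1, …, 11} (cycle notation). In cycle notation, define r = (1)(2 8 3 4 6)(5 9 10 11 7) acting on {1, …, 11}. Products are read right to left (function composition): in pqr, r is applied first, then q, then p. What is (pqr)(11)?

Apply the permutations in order: r(11) = 7, then q(7) = 7, then p(7) = 10. So (pqr)(11) = 10.

10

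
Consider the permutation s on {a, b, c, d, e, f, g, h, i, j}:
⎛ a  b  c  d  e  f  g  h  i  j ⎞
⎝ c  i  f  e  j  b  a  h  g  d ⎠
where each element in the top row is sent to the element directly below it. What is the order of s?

6

The disjoint-cycle form of s has cycle lengths 6, 3, 1.
The order is lcm(6, 3) = 6.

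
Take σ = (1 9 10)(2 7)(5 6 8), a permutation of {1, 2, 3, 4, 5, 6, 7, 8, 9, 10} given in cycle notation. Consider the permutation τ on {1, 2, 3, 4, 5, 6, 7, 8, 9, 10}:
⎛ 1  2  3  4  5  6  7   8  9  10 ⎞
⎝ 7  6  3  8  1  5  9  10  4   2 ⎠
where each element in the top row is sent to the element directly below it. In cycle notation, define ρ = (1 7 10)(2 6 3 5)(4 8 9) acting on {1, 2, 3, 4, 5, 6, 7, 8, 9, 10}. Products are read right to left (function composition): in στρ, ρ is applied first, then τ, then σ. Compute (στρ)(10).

2

Chase 10: ρ(10) = 1; τ(1) = 7; σ(7) = 2. Hence (στρ)(10) = 2.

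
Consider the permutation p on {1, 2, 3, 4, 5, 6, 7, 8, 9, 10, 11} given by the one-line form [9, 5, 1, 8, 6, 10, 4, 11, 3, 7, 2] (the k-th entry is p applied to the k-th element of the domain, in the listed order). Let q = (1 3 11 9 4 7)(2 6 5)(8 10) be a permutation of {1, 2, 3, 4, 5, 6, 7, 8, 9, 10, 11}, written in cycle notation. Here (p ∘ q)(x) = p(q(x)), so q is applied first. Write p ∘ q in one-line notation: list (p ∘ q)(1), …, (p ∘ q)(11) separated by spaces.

(p ∘ q)(x) = p(q(x)). Computing each image: p(q(1)) = p(3) = 1, p(q(2)) = p(6) = 10, p(q(3)) = p(11) = 2, p(q(4)) = p(7) = 4, p(q(5)) = p(2) = 5, p(q(6)) = p(5) = 6, p(q(7)) = p(1) = 9, p(q(8)) = p(10) = 7, p(q(9)) = p(4) = 8, p(q(10)) = p(8) = 11, p(q(11)) = p(9) = 3.
Hence p ∘ q = [1 10 2 4 5 6 9 7 8 11 3].

1 10 2 4 5 6 9 7 8 11 3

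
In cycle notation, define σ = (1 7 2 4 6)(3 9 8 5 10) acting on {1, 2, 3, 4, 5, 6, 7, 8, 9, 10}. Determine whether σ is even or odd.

The cycle lengths are 5, 5.
A cycle is odd iff its length is even; σ has 0 even-length cycles, so sgn(σ) = (−1)^0 and σ is even.

even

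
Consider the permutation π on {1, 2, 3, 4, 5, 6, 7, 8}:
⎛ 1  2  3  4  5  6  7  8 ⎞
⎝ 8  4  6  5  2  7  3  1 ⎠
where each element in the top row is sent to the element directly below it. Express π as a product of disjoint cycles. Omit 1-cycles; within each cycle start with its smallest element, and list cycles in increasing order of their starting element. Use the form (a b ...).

Iterating π from 1 gives 1 → 8 → 1; that is the 2-cycle (1 8).
Repeating from the next unused element and collecting all non-trivial cycles gives (1 8)(2 4 5)(3 6 7).

(1 8)(2 4 5)(3 6 7)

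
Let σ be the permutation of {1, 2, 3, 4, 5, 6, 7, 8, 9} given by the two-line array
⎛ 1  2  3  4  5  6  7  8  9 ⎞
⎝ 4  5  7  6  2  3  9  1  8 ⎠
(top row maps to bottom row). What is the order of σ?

14

Decomposing into disjoint cycles gives cycle lengths 7, 2.
The order of σ is the least common multiple of its cycle lengths: lcm(7, 2) = 14.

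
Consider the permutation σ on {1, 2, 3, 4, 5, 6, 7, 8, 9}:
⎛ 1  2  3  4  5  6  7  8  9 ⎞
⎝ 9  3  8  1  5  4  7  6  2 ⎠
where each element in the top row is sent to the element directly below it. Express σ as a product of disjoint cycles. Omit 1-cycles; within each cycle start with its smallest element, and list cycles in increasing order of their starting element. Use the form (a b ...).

Start at 1 and follow images: 1 → 9 → 2 → 3 → 8 → 6 → 4 → 1, giving the cycle (1 9 2 3 8 6 4).
Continuing from each remaining unvisited element yields (1 9 2 3 8 6 4).

(1 9 2 3 8 6 4)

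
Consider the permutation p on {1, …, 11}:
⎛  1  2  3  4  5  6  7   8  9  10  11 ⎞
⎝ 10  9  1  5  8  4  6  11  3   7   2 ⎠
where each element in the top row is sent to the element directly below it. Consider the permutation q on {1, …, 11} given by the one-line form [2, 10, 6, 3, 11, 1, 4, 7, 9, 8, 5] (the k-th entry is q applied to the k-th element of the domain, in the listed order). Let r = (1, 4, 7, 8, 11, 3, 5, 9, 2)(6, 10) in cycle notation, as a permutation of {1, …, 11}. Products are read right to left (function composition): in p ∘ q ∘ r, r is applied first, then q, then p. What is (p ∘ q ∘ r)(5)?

3

Chase 5: r(5) = 9; q(9) = 9; p(9) = 3. Hence (p ∘ q ∘ r)(5) = 3.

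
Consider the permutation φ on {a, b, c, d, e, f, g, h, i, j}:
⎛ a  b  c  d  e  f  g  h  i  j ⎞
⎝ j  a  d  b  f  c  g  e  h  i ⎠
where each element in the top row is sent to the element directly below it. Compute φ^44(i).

j

Tracing i → h → … returns to i after 9 steps, so i lies in a 9-cycle (a j i h e f c d b).
Since the cycle has length 9, φ^44 acts on it the same as φ^8 (44 mod 9 = 8).
Advancing 8 steps from i: i → h → e → f → c → d → b → a → j.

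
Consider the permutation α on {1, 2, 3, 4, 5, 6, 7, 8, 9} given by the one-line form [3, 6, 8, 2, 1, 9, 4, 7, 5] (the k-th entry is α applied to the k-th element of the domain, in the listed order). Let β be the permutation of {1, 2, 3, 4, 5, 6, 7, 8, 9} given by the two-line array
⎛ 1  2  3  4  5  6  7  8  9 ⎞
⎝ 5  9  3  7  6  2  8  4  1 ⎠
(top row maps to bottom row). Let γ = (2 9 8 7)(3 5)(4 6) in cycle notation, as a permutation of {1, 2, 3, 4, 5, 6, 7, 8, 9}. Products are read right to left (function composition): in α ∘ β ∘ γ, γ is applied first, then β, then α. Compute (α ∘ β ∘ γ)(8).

7

(α ∘ β ∘ γ)(8) = α(β(γ(8))). γ(8) = 7, then β(7) = 8, then α(8) = 7, so the result is 7.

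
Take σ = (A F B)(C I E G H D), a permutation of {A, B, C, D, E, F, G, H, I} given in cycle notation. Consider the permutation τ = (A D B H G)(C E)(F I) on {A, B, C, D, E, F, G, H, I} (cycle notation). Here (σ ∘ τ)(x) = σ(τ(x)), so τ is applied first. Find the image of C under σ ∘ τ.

First apply τ: τ(C) = E, then σ(E) = G. Thus (σ ∘ τ)(C) = G.

G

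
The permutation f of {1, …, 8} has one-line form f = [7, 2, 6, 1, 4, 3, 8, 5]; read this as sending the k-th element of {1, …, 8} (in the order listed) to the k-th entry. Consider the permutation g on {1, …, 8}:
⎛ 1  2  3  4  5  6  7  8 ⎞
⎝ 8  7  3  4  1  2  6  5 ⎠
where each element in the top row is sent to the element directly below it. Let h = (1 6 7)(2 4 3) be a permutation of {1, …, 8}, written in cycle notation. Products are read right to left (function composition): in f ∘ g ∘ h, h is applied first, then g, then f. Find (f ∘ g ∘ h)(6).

3

Apply the permutations in order: h(6) = 7, then g(7) = 6, then f(6) = 3. So (f ∘ g ∘ h)(6) = 3.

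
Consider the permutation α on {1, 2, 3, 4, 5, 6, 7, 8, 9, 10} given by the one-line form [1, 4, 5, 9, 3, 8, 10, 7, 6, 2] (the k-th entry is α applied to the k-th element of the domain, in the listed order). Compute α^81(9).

10

Tracing 9 → 6 → … returns to 9 after 7 steps, so 9 lies in a 7-cycle (2 4 9 6 8 7 10).
On a 7-cycle, α^7 is the identity, so α^81 = α^4 there (81 ≡ 4 mod 7).
Stepping 4 places around the cycle: 9 → 6 → 8 → 7 → 10.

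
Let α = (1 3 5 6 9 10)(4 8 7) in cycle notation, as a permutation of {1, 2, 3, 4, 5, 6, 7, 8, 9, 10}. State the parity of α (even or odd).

The cycle lengths are 6, 3, 1.
A cycle is odd iff its length is even; α has 1 even-length cycle, so sgn(α) = (−1)^1 and α is odd.

odd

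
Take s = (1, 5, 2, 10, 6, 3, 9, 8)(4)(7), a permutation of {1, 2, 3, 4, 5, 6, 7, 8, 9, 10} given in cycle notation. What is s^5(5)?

9

5 lies in the 8-cycle (1, 5, 2, 10, 6, 3, 9, 8).
Advancing 5 steps from 5: 5 → 2 → 10 → 6 → 3 → 9.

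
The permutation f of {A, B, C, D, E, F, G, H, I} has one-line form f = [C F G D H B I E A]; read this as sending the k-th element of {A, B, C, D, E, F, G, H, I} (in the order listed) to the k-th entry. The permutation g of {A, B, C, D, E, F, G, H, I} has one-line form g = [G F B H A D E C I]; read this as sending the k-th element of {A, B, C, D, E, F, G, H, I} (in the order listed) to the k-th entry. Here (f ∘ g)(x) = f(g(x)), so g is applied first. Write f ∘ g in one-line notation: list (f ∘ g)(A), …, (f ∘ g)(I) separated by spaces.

(f ∘ g)(x) = f(g(x)). Computing each image: f(g(A)) = f(G) = I, f(g(B)) = f(F) = B, f(g(C)) = f(B) = F, f(g(D)) = f(H) = E, f(g(E)) = f(A) = C, f(g(F)) = f(D) = D, f(g(G)) = f(E) = H, f(g(H)) = f(C) = G, f(g(I)) = f(I) = A.
Hence f ∘ g = [I B F E C D H G A].

I B F E C D H G A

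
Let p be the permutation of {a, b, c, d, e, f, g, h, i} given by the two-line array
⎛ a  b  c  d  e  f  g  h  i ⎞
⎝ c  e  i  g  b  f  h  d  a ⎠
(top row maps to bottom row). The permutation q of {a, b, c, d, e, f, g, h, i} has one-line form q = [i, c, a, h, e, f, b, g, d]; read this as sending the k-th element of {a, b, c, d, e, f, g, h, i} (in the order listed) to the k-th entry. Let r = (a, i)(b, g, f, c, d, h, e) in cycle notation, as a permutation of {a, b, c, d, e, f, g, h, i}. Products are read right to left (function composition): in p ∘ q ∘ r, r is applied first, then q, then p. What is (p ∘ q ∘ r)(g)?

Chase g: r(g) = f; q(f) = f; p(f) = f. Hence (p ∘ q ∘ r)(g) = f.

f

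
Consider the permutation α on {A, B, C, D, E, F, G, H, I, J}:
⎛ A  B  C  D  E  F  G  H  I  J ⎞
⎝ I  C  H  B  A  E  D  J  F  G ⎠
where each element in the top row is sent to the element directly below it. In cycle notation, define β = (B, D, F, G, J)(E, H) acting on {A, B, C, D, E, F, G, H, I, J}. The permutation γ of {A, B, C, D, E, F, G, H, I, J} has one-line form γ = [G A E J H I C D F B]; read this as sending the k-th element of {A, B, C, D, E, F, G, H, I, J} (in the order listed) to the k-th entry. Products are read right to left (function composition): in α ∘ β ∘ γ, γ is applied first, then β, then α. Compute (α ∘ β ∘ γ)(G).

Apply the permutations in order: γ(G) = C, then β(C) = C, then α(C) = H. So (α ∘ β ∘ γ)(G) = H.

H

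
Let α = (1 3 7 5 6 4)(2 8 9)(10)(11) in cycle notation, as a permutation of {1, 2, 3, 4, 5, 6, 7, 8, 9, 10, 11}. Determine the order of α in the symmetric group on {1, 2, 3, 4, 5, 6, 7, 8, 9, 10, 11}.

The disjoint cycles have lengths 6, 3, 1, 1.
Since disjoint cycles commute, ord(α) = lcm(6, 3) = 6.

6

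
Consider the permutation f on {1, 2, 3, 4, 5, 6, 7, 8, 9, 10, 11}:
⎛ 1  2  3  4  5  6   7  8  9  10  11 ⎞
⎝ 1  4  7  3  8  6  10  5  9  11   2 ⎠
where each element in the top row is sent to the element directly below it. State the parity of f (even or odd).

even

In disjoint-cycle form the cycle lengths are 6, 2, 1, 1, 1.
A cycle is odd iff its length is even; f has 2 even-length cycles, so sgn(f) = (−1)^2 and f is even.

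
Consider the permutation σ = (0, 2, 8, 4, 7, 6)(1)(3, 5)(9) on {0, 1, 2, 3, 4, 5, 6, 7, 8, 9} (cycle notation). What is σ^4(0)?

7

0 lies in the 6-cycle (0, 2, 8, 4, 7, 6).
Stepping 4 places around the cycle: 0 → 2 → 8 → 4 → 7.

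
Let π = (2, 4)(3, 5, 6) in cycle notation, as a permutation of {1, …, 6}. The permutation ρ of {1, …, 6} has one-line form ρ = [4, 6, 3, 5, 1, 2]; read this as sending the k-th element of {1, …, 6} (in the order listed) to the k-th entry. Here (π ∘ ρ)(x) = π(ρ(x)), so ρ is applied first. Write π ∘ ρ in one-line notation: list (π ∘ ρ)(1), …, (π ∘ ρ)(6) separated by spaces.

2 3 5 6 1 4

(π ∘ ρ)(x) = π(ρ(x)). Computing each image: π(ρ(1)) = π(4) = 2, π(ρ(2)) = π(6) = 3, π(ρ(3)) = π(3) = 5, π(ρ(4)) = π(5) = 6, π(ρ(5)) = π(1) = 1, π(ρ(6)) = π(2) = 4.
Hence π ∘ ρ = [2 3 5 6 1 4].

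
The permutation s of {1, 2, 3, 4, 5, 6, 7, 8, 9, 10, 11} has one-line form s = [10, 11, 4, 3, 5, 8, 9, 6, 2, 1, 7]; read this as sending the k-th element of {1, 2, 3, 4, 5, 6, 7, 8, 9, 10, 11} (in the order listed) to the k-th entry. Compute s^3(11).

2

Tracing 11 → 7 → … returns to 11 after 4 steps, so 11 lies in a 4-cycle (2, 11, 7, 9).
Stepping 3 places around the cycle: 11 → 7 → 9 → 2.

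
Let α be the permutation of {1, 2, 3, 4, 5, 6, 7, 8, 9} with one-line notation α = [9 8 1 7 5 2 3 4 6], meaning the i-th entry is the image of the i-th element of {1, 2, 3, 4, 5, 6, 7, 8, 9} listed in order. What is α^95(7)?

4

Tracing 7 → 3 → … returns to 7 after 8 steps, so 7 lies in an 8-cycle (1 9 6 2 8 4 7 3).
Powers repeat with period 8 on this cycle, and 95 mod 8 = 7, so α^95(7) = α^7(7).
Stepping 7 places around the cycle: 7 → 3 → 1 → 9 → 6 → 2 → 8 → 4.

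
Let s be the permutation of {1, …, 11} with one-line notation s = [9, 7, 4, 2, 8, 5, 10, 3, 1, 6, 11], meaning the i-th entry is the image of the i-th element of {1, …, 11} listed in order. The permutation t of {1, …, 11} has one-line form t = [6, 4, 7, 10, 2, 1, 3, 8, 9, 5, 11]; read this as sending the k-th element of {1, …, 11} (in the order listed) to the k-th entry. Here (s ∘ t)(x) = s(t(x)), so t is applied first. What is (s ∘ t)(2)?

2

t(2) = 4, then s(4) = 2; composing gives (s ∘ t)(2) = 2.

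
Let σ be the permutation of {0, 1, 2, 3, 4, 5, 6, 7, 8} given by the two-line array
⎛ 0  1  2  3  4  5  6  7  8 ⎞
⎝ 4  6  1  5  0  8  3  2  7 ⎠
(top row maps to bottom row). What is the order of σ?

Decomposing into disjoint cycles gives cycle lengths 7, 2.
The order is lcm(7, 2) = 14.

14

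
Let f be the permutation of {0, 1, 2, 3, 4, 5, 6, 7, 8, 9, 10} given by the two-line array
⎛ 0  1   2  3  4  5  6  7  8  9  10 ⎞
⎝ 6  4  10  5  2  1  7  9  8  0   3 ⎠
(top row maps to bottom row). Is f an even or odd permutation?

even

In disjoint-cycle form the cycle lengths are 6, 4, 1.
A cycle is odd iff its length is even; f has 2 even-length cycles, so sgn(f) = (−1)^2 and f is even.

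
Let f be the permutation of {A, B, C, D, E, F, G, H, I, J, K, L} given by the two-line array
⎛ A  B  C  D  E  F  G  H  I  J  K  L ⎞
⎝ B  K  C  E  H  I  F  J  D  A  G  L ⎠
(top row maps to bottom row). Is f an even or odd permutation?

odd

In disjoint-cycle form the cycle lengths are 10, 1, 1.
A cycle is odd iff its length is even; f has 1 even-length cycle, so sgn(f) = (−1)^1 and f is odd.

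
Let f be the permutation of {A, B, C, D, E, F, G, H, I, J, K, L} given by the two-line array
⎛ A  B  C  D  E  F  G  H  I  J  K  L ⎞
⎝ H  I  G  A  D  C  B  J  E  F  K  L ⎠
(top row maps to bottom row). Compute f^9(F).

Tracing F → C → … returns to F after 10 steps, so F lies in a 10-cycle (A H J F C G B I E D).
Stepping 9 places around the cycle: F → C → G → B → I → E → D → A → H → J.

J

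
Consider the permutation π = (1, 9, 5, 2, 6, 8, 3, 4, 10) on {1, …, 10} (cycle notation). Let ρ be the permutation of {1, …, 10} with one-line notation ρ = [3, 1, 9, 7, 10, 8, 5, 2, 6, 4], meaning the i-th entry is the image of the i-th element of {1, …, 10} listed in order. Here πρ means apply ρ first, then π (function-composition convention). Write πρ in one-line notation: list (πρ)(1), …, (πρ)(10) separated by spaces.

(πρ)(x) = π(ρ(x)). Computing each image: π(ρ(1)) = π(3) = 4, π(ρ(2)) = π(1) = 9, π(ρ(3)) = π(9) = 5, π(ρ(4)) = π(7) = 7, π(ρ(5)) = π(10) = 1, π(ρ(6)) = π(8) = 3, π(ρ(7)) = π(5) = 2, π(ρ(8)) = π(2) = 6, π(ρ(9)) = π(6) = 8, π(ρ(10)) = π(4) = 10.
Hence πρ = [4 9 5 7 1 3 2 6 8 10].

4 9 5 7 1 3 2 6 8 10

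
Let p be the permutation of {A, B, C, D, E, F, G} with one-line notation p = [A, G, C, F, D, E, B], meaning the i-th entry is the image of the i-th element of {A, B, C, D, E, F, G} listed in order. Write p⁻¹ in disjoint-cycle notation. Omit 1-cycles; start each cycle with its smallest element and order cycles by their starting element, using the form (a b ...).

(B G)(D E F)

First write p in disjoint cycles: (B G)(D F E).
Reversing each cycle (and rotating so the smallest element leads) gives p⁻¹ = (B G)(D E F).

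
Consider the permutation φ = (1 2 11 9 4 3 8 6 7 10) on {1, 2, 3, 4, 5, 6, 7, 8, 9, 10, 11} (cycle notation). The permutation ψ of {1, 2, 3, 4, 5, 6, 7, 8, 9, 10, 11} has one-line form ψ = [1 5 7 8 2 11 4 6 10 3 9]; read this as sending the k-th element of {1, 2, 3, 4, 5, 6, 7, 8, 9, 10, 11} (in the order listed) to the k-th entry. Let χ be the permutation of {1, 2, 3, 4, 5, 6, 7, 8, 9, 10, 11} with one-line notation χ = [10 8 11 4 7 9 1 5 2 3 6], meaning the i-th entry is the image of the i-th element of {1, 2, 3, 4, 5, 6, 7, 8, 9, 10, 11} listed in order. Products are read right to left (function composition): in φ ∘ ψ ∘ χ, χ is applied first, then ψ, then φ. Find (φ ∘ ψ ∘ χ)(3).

4

(φ ∘ ψ ∘ χ)(3) = φ(ψ(χ(3))). χ(3) = 11, then ψ(11) = 9, then φ(9) = 4, so the result is 4.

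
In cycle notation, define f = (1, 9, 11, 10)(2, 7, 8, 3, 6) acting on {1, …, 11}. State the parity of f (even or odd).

The cycle lengths are 5, 4, 1, 1.
A cycle is odd iff its length is even; f has 1 even-length cycle, so sgn(f) = (−1)^1 and f is odd.

odd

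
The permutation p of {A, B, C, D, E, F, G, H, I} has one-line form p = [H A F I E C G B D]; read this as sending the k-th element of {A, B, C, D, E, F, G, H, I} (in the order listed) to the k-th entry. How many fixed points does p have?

2

The fixed points (elements with p(x) = x) are {E, G}, so there are 2.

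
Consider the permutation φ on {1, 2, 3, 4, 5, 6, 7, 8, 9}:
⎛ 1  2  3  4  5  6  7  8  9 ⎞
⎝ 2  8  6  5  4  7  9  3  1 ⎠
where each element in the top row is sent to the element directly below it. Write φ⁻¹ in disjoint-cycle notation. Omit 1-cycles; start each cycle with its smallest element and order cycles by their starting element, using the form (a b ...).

First write φ in disjoint cycles: (1 2 8 3 6 7 9)(4 5).
The inverse reverses every cycle; in canonical form, φ⁻¹ = (1 9 7 6 3 8 2)(4 5).

(1 9 7 6 3 8 2)(4 5)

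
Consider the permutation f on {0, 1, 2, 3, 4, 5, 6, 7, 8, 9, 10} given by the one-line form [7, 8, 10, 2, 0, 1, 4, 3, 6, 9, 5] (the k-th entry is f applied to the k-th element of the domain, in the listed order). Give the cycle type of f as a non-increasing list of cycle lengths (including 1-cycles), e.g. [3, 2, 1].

The disjoint cycles are (0 7 3 2 10 5 1 8 6 4)(9), with lengths 10, 1 in non-increasing order.

[10, 1]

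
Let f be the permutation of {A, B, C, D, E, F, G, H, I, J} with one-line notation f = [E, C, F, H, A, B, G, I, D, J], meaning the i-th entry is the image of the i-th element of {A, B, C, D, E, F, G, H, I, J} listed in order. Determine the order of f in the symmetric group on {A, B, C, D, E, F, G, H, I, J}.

Writing f as disjoint cycles, the cycle lengths are 3, 3, 2, 1, 1.
The order is lcm(3, 3, 2) = 6.

6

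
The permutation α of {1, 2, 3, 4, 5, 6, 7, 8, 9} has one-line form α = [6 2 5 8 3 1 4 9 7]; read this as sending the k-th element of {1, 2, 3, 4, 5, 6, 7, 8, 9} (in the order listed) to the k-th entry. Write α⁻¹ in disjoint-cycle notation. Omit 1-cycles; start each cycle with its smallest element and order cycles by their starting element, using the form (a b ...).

(1 6)(3 5)(4 7 9 8)

First write α in disjoint cycles: (1 6)(3 5)(4 8 9 7).
Reversing each cycle (and rotating so the smallest element leads) gives α⁻¹ = (1 6)(3 5)(4 7 9 8).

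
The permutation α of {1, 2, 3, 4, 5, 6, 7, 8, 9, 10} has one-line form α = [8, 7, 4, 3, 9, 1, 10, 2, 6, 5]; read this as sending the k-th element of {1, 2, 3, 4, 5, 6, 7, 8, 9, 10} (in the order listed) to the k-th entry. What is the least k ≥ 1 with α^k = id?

The disjoint-cycle form of α has cycle lengths 8, 2.
Since disjoint cycles commute, ord(α) = lcm(8, 2) = 8.

8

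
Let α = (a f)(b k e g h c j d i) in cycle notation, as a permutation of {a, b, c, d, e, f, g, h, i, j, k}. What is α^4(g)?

d

g lies in the 9-cycle (b k e g h c j d i).
Advancing 4 steps from g: g → h → c → j → d.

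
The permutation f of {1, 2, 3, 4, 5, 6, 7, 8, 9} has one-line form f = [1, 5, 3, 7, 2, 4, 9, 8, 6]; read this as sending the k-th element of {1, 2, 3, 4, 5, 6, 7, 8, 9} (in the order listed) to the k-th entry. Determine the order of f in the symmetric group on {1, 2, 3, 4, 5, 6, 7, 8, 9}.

4

Writing f as disjoint cycles, the cycle lengths are 4, 2, 1, 1, 1.
The order is lcm(4, 2) = 4.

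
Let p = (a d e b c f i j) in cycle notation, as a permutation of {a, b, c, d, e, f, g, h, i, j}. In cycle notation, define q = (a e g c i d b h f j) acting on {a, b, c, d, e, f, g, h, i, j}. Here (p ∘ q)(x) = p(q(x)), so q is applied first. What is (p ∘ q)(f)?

First apply q: q(f) = j, then p(j) = a. Thus (p ∘ q)(f) = a.

a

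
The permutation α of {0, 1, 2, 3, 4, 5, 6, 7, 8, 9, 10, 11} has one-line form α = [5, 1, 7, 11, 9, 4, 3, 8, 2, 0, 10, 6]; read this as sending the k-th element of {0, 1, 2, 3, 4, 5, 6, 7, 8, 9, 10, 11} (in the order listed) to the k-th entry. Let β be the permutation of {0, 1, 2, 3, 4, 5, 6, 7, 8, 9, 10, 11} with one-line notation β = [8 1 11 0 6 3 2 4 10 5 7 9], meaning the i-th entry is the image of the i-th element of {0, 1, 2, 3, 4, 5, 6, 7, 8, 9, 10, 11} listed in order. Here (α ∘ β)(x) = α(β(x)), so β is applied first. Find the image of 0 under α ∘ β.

(α ∘ β)(0) = α(β(0)). β(0) = 8, then α(8) = 2. So (α ∘ β)(0) = 2.

2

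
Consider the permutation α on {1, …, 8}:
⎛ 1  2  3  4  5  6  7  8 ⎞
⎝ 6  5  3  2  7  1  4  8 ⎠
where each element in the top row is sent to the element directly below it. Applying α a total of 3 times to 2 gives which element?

4

Tracing 2 → 5 → … returns to 2 after 4 steps, so 2 lies in a 4-cycle (2, 5, 7, 4).
Stepping 3 places around the cycle: 2 → 5 → 7 → 4.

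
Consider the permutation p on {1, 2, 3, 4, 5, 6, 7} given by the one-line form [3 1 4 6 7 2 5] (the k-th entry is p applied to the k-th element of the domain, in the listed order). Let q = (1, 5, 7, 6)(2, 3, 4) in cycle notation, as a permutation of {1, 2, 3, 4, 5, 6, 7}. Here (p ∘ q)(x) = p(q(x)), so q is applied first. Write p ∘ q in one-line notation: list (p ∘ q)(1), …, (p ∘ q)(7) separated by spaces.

7 4 6 1 5 3 2

Chase each element through q then p: 1 → 5 → 7; 2 → 3 → 4; 3 → 4 → 6; 4 → 2 → 1; 5 → 7 → 5; 6 → 1 → 3; 7 → 6 → 2.
Collecting the images, p ∘ q = [7 4 6 1 5 3 2].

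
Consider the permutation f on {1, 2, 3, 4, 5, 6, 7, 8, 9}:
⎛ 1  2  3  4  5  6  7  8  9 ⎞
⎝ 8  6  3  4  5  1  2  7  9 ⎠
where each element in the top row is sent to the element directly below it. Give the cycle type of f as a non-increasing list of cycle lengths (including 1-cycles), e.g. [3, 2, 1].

The disjoint cycles are (1 8 7 2 6)(3)(4)(5)(9), with lengths 5, 1, 1, 1, 1 in non-increasing order.

[5, 1, 1, 1, 1]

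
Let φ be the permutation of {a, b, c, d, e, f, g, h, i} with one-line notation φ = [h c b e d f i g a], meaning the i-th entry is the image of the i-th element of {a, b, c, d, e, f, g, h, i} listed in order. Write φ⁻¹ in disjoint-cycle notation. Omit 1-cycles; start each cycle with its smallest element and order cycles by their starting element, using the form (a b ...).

(a i g h)(b c)(d e)

The cycle decomposition of φ is (a h g i)(b c)(d e).
The inverse reverses every cycle; in canonical form, φ⁻¹ = (a i g h)(b c)(d e).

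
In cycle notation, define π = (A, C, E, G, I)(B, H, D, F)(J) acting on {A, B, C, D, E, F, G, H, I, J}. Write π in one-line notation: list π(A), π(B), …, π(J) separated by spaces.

Each element maps to the next entry in its cycle (wrapping to the front): A↦C, B↦H, C↦E, D↦F, E↦G, F↦B, G↦I, H↦D, I↦A, J↦J.
Listing these in domain order gives C H E F G B I D A J.

C H E F G B I D A J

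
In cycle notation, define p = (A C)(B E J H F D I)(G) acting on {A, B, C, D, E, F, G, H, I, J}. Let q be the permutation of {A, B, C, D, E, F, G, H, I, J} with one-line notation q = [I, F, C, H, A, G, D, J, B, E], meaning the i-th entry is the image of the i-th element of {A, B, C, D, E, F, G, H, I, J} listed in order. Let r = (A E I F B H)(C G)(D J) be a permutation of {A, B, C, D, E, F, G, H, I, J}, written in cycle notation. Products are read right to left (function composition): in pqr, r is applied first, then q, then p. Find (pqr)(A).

Chase A: r(A) = E; q(E) = A; p(A) = C. Hence (pqr)(A) = C.

C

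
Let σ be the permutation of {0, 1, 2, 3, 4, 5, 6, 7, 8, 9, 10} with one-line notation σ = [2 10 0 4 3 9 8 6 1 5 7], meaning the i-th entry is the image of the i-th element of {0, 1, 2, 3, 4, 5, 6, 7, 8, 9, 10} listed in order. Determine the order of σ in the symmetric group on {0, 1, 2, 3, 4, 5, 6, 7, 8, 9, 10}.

10

Decomposing into disjoint cycles gives cycle lengths 5, 2, 2, 2.
Since disjoint cycles commute, ord(σ) = lcm(5, 2, 2, 2) = 10.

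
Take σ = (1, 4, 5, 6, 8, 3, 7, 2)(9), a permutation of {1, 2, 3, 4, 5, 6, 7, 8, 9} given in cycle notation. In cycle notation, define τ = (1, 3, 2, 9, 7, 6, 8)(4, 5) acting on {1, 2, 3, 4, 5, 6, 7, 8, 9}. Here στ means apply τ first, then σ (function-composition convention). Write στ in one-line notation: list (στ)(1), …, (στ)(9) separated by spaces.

(στ)(x) = σ(τ(x)). Computing each image: σ(τ(1)) = σ(3) = 7, σ(τ(2)) = σ(9) = 9, σ(τ(3)) = σ(2) = 1, σ(τ(4)) = σ(5) = 6, σ(τ(5)) = σ(4) = 5, σ(τ(6)) = σ(8) = 3, σ(τ(7)) = σ(6) = 8, σ(τ(8)) = σ(1) = 4, σ(τ(9)) = σ(7) = 2.
Hence στ = [7 9 1 6 5 3 8 4 2].

7 9 1 6 5 3 8 4 2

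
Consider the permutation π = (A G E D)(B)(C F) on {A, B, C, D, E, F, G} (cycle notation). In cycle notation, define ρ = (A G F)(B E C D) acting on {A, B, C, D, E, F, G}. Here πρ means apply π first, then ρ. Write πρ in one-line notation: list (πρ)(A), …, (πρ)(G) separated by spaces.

(πρ)(x) = ρ(π(x)). Computing each image: ρ(π(A)) = ρ(G) = F, ρ(π(B)) = ρ(B) = E, ρ(π(C)) = ρ(F) = A, ρ(π(D)) = ρ(A) = G, ρ(π(E)) = ρ(D) = B, ρ(π(F)) = ρ(C) = D, ρ(π(G)) = ρ(E) = C.
Hence πρ = [F E A G B D C].

F E A G B D C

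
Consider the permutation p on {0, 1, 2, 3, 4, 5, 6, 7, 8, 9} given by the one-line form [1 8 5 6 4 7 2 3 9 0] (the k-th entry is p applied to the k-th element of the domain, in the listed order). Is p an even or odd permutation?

In disjoint-cycle form the cycle lengths are 5, 4, 1.
A cycle of length ℓ contributes ℓ−1 transpositions, so p is a product of 4 + 3 = 7 transpositions — odd.

odd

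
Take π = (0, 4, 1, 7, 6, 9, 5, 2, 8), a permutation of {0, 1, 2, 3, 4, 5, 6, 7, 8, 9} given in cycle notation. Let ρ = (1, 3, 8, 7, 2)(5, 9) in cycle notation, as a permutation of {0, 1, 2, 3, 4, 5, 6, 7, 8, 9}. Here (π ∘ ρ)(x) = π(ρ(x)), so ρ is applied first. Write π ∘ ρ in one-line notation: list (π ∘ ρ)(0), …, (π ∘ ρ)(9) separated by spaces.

For each element, apply ρ then π: 0 → 0 → 4; 1 → 3 → 3; 2 → 1 → 7; 3 → 8 → 0; 4 → 4 → 1; 5 → 9 → 5; 6 → 6 → 9; 7 → 2 → 8; 8 → 7 → 6; 9 → 5 → 2.
So π ∘ ρ in one-line form is 4 3 7 0 1 5 9 8 6 2.

4 3 7 0 1 5 9 8 6 2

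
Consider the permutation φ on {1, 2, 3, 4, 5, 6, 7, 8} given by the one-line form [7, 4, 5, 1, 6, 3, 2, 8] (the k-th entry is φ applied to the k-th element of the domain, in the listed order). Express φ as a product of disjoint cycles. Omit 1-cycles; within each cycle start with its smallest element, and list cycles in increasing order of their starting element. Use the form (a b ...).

Iterating φ from 1 gives 1 → 7 → 2 → 4 → 1; that is the 4-cycle (1 7 2 4).
Continuing from each remaining unvisited element yields (1 7 2 4)(3 5 6).

(1 7 2 4)(3 5 6)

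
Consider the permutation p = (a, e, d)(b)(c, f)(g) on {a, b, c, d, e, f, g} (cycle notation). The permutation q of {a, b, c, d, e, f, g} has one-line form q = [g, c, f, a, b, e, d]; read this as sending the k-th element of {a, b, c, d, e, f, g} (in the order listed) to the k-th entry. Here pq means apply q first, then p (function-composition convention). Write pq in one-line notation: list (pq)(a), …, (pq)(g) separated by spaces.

g f c e b d a

(pq)(x) = p(q(x)). Computing each image: p(q(a)) = p(g) = g, p(q(b)) = p(c) = f, p(q(c)) = p(f) = c, p(q(d)) = p(a) = e, p(q(e)) = p(b) = b, p(q(f)) = p(e) = d, p(q(g)) = p(d) = a.
Hence pq = [g f c e b d a].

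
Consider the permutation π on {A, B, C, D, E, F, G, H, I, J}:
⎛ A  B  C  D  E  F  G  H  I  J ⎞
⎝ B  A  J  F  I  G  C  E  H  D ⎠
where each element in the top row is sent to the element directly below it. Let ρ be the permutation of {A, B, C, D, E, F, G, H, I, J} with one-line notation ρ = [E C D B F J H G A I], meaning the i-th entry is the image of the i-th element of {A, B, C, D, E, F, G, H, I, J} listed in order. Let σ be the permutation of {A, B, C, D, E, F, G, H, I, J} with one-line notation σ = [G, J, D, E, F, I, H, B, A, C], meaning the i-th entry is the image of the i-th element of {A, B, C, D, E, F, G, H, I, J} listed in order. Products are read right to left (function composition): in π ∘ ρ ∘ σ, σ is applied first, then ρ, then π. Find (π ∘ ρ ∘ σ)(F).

B

Chase F: σ(F) = I; ρ(I) = A; π(A) = B. Hence (π ∘ ρ ∘ σ)(F) = B.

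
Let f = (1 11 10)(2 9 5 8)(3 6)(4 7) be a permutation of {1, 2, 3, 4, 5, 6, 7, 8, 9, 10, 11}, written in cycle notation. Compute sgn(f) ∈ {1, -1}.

The cycle lengths are 4, 3, 2, 2.
A cycle is odd iff its length is even; f has 3 even-length cycles, so sgn(f) = (−1)^3 and f is odd.

-1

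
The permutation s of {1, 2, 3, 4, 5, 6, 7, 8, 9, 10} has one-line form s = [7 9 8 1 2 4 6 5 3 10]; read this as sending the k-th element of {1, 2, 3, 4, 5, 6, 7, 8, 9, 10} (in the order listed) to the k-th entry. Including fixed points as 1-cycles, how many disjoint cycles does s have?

The cycle decomposition is (1, 7, 6, 4)(2, 9, 3, 8, 5)(10), which has 3 cycles (counting 1-cycles).

3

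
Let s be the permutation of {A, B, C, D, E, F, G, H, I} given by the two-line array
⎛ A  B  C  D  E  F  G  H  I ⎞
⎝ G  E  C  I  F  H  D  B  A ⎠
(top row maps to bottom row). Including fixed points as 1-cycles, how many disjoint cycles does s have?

The cycle decomposition is (A G D I)(B E F H)(C), which has 3 cycles (counting 1-cycles).

3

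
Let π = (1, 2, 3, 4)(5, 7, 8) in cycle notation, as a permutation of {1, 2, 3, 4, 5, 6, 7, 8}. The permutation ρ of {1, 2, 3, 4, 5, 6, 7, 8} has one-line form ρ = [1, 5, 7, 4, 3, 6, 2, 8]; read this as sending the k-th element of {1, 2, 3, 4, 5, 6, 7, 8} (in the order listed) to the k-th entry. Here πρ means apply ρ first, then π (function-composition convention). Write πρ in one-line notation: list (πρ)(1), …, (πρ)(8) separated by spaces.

2 7 8 1 4 6 3 5

(πρ)(x) = π(ρ(x)). Computing each image: π(ρ(1)) = π(1) = 2, π(ρ(2)) = π(5) = 7, π(ρ(3)) = π(7) = 8, π(ρ(4)) = π(4) = 1, π(ρ(5)) = π(3) = 4, π(ρ(6)) = π(6) = 6, π(ρ(7)) = π(2) = 3, π(ρ(8)) = π(8) = 5.
Hence πρ = [2 7 8 1 4 6 3 5].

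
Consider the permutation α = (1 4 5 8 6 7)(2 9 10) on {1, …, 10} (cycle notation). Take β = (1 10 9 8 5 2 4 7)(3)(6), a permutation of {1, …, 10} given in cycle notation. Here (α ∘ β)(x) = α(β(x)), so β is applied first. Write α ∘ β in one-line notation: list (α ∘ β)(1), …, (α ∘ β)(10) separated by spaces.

2 5 3 1 9 7 4 8 6 10

Chase each element through β then α: 1 → 10 → 2; 2 → 4 → 5; 3 → 3 → 3; 4 → 7 → 1; 5 → 2 → 9; 6 → 6 → 7; 7 → 1 → 4; 8 → 5 → 8; 9 → 8 → 6; 10 → 9 → 10.
Collecting the images, α ∘ β = [2 5 3 1 9 7 4 8 6 10].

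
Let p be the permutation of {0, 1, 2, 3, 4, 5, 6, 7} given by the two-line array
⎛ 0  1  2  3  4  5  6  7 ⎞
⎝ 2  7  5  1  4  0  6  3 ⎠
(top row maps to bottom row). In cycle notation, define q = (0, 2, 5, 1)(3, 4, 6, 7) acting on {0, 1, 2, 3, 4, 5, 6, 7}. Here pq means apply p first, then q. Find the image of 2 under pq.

First apply p: p(2) = 5, then q(5) = 1. Thus (pq)(2) = 1.

1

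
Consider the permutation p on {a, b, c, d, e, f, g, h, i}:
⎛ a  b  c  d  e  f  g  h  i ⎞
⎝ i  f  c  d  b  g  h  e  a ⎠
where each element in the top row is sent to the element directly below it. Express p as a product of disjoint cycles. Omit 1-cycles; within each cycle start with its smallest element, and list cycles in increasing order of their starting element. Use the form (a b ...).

Iterating p from a gives a → i → a; that is the 2-cycle (a i).
Continuing from each remaining unvisited element yields (a i)(b f g h e).

(a i)(b f g h e)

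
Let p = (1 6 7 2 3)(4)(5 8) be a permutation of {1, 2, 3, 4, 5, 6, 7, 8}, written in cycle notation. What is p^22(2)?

1

2 lies in the 5-cycle (1 6 7 2 3).
Powers repeat with period 5 on this cycle, and 22 mod 5 = 2, so p^22(2) = p^2(2).
Advancing 2 steps from 2: 2 → 3 → 1.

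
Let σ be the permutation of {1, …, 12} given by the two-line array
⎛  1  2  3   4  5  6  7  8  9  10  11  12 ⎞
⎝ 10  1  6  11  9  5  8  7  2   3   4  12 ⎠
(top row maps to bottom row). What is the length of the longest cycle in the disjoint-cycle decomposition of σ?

Decomposing into disjoint cycles gives (1, 10, 3, 6, 5, 9, 2)(4, 11)(7, 8); the longest has length 7.

7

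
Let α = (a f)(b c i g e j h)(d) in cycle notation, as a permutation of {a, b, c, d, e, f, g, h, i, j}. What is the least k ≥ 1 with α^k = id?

14

The disjoint cycles have lengths 7, 2, 1.
The order of α is the least common multiple of its cycle lengths: lcm(7, 2) = 14.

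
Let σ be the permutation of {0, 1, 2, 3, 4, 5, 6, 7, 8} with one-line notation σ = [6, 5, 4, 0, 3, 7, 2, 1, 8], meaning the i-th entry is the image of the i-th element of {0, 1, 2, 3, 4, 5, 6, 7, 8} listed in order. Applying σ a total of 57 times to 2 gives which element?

3

Tracing 2 → 4 → … returns to 2 after 5 steps, so 2 lies in a 5-cycle (0, 6, 2, 4, 3).
Powers repeat with period 5 on this cycle, and 57 mod 5 = 2, so σ^57(2) = σ^2(2).
Stepping 2 places around the cycle: 2 → 4 → 3.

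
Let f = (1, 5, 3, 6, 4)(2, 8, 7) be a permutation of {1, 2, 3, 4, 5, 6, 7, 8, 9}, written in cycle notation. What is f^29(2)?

7

2 lies in the 3-cycle (2, 8, 7).
Since the cycle has length 3, f^29 acts on it the same as f^2 (29 mod 3 = 2).
Advancing 2 steps from 2: 2 → 8 → 7.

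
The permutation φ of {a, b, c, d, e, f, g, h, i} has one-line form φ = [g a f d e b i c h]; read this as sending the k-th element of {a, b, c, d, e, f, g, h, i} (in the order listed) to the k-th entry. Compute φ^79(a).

i

Tracing a → g → … returns to a after 7 steps, so a lies in a 7-cycle (a g i h c f b).
Since the cycle has length 7, φ^79 acts on it the same as φ^2 (79 mod 7 = 2).
Stepping 2 places around the cycle: a → g → i.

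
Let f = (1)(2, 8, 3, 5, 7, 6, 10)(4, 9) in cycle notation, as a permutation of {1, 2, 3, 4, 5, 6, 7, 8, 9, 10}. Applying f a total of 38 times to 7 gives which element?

7 lies in the 7-cycle (2, 8, 3, 5, 7, 6, 10).
On a 7-cycle, f^7 is the identity, so f^38 = f^3 there (38 ≡ 3 mod 7).
Stepping 3 places around the cycle: 7 → 6 → 10 → 2.

2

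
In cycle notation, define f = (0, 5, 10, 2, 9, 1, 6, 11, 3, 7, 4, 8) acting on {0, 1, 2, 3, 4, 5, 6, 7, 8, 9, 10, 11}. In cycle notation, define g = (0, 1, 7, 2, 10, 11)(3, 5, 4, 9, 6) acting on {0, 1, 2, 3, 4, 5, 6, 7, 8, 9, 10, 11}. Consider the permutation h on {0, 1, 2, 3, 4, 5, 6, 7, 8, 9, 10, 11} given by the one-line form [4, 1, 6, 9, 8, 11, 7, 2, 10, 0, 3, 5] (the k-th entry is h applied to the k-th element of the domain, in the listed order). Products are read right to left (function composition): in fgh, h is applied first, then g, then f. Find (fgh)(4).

0

(fgh)(4) = f(g(h(4))). h(4) = 8, then g(8) = 8, then f(8) = 0, so the result is 0.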